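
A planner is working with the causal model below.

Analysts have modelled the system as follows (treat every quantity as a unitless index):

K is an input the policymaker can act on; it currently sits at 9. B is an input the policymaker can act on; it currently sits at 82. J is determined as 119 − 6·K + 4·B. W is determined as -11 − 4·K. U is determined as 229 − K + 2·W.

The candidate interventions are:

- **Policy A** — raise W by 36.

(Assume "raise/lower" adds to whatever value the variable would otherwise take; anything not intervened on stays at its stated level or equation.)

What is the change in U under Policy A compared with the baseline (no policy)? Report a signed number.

72

Baseline:
  K = 9
  W = -11 − 4·9 = -47
  U = 229 − 9 + 2·(-47) = 126
Policy A (W + 36):
  K = 9
  W = -11 − 4·9 (+36 from intervention) = -11
  U = 229 − 9 + 2·(-11) = 198
Change in U: 198 − 126 = 72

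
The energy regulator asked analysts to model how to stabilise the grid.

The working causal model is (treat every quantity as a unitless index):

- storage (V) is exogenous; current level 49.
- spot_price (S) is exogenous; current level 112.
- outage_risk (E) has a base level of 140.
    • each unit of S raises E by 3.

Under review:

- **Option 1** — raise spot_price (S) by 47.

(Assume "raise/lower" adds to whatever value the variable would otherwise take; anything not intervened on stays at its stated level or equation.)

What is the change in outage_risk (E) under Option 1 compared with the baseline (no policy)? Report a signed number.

141

Baseline:
  S = 112
  E = 140 + 3·112 = 476
Option 1 (S + 47):
  S = 112 + 47 = 159
  E = 140 + 3·159 = 617
Change in E: 617 − 476 = 141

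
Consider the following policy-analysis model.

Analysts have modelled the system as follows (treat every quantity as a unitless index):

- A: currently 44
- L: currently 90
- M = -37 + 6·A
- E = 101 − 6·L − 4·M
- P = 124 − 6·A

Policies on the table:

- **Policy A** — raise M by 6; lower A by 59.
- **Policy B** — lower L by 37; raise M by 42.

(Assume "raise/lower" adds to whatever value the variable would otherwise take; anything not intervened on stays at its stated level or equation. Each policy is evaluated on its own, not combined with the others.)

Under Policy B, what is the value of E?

Policy B (L − 37, M + 42):
  A = 44
  L = 90 − 37 = 53
  M = -37 + 6·44 (+42 from intervention) = 269
  E = 101 − 6·53 − 4·269 = -1293

-1293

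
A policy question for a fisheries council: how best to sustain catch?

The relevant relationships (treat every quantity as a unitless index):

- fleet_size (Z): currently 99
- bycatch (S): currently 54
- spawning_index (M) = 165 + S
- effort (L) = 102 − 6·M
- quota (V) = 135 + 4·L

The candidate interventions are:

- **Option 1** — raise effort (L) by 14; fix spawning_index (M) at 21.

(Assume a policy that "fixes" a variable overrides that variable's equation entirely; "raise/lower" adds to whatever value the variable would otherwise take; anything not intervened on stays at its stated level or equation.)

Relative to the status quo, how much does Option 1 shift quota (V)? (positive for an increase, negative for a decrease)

Baseline:
  S = 54
  M = 165 + 54 = 219
  L = 102 − 6·219 = -1212
  V = 135 + 4·(-1212) = -4713
Option 1 (L + 14, M := 21):
  S = 54
  M = 21
  L = 102 − 6·21 (+14 from intervention) = -10
  V = 135 + 4·(-10) = 95
Change in V: 95 − (-4713) = 4808

4808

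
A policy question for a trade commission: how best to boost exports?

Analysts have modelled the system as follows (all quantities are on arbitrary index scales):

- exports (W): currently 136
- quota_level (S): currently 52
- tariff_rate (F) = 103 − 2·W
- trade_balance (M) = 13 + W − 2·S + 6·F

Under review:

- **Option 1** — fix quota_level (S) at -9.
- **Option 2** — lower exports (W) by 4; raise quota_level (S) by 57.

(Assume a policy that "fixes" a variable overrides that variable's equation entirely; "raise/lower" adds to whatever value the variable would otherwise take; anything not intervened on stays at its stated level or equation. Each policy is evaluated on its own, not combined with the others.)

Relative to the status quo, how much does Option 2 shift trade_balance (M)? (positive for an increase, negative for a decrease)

Baseline:
  W = 136
  S = 52
  F = 103 − 2·136 = -169
  M = 13 + 136 − 2·52 + 6·(-169) = -969
Option 2 (W − 4, S + 57):
  W = 136 − 4 = 132
  S = 52 + 57 = 109
  F = 103 − 2·132 = -161
  M = 13 + 132 − 2·109 + 6·(-161) = -1039
Change in M: -1039 − (-969) = -70

-70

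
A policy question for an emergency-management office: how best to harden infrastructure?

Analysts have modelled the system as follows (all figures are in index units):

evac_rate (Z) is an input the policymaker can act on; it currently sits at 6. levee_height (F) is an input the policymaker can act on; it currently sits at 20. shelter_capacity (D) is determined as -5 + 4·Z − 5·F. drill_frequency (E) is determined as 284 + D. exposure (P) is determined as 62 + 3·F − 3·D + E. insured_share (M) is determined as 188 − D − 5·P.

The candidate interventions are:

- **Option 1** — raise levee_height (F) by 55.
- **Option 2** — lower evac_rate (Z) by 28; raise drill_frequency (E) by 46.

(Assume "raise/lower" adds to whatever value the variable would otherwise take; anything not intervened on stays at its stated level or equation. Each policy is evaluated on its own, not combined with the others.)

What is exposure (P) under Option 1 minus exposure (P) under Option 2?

Option 1 (F + 55):
  Z = 6
  F = 20 + 55 = 75
  D = -5 + 4·6 − 5·75 = -356
  E = 284 + (-356) = -72
  P = 62 + 3·75 − 3·(-356) + (-72) = 1283
Option 2 (Z − 28, E + 46):
  Z = 6 − 28 = -22
  F = 20
  D = -5 + 4·(-22) − 5·20 = -193
  E = 284 + (-193) (+46 from intervention) = 137
  P = 62 + 3·20 − 3·(-193) + 137 = 838
P: 1283 − 838 = 445

445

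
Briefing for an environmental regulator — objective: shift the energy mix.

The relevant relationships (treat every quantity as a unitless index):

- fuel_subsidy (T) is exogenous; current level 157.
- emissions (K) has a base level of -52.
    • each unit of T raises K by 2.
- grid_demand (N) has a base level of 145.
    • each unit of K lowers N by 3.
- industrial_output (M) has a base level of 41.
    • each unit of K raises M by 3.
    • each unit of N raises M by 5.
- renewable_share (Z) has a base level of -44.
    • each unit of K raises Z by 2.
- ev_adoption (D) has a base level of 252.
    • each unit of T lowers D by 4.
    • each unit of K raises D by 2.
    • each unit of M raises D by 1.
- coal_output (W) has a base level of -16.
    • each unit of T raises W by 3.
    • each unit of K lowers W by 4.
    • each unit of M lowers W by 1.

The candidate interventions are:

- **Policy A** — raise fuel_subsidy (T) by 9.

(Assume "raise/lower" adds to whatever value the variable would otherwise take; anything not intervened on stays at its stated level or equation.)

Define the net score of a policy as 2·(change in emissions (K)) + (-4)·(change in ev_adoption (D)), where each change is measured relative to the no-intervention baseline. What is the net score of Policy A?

900

Baseline:
  T = 157
  K = -52 + 2·157 = 262
  N = 145 − 3·262 = -641
  M = 41 + 3·262 + 5·(-641) = -2378
  D = 252 − 4·157 + 2·262 + (-2378) = -2230
Policy A (T + 9):
  T = 157 + 9 = 166
  K = -52 + 2·166 = 280
  N = 145 − 3·280 = -695
  M = 41 + 3·280 + 5·(-695) = -2594
  D = 252 − 4·166 + 2·280 + (-2594) = -2446
ΔK = 280 − 262 = 18; ΔD = -2446 − (-2230) = -216
Score = 2·18 + (-4)·(-216) = 900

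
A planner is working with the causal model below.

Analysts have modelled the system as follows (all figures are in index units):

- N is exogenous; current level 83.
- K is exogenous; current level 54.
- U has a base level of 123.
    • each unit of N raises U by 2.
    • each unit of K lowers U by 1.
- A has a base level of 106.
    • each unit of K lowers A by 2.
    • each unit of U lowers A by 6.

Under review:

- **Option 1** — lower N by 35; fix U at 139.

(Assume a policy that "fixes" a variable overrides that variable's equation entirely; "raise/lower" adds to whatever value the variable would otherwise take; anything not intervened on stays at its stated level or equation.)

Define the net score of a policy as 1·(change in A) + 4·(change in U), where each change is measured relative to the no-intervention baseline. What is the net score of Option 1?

Baseline:
  N = 83
  K = 54
  U = 123 + 2·83 − 54 = 235
  A = 106 − 2·54 − 6·235 = -1412
Option 1 (N − 35, U := 139):
  N = 83 − 35 = 48
  K = 54
  U = 139
  A = 106 − 2·54 − 6·139 = -836
ΔA = -836 − (-1412) = 576; ΔU = 139 − 235 = -96
Score = 1·576 + 4·(-96) = 192

192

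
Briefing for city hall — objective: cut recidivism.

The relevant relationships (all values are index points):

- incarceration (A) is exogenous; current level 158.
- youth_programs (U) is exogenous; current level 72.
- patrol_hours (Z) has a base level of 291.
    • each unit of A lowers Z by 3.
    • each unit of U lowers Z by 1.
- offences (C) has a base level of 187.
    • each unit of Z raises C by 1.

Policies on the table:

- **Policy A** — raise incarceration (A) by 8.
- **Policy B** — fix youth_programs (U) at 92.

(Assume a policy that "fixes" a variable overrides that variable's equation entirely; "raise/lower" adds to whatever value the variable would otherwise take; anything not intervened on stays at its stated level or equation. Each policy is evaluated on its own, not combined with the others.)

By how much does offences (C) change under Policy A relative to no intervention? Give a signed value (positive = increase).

Baseline:
  A = 158
  U = 72
  Z = 291 − 3·158 − 72 = -255
  C = 187 + (-255) = -68
Policy A (A + 8):
  A = 158 + 8 = 166
  U = 72
  Z = 291 − 3·166 − 72 = -279
  C = 187 + (-279) = -92
Change in C: -92 − (-68) = -24

-24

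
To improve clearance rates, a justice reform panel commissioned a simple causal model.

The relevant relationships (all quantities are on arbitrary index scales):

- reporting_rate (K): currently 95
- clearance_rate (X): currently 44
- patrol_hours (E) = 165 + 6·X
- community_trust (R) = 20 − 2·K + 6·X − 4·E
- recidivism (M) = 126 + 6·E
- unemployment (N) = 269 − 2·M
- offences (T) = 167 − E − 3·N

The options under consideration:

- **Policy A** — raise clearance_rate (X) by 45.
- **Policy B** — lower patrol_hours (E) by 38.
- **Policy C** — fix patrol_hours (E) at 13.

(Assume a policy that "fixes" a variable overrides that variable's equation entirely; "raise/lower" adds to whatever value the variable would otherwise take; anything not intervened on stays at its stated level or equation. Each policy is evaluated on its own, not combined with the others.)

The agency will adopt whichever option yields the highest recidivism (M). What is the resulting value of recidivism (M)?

4320

Policy A (X + 45):
  X = 44 + 45 = 89
  E = 165 + 6·89 = 699
  M = 126 + 6·699 = 4320
Policy B (E − 38):
  X = 44
  E = 165 + 6·44 (−38 from intervention) = 391
  M = 126 + 6·391 = 2472
Policy C (E := 13):
  X = 44
  E = 13
  M = 126 + 6·13 = 204
Comparing — Policy A: M=4320, Policy B: M=2472, Policy C: M=204. Highest is 4320 (Policy A).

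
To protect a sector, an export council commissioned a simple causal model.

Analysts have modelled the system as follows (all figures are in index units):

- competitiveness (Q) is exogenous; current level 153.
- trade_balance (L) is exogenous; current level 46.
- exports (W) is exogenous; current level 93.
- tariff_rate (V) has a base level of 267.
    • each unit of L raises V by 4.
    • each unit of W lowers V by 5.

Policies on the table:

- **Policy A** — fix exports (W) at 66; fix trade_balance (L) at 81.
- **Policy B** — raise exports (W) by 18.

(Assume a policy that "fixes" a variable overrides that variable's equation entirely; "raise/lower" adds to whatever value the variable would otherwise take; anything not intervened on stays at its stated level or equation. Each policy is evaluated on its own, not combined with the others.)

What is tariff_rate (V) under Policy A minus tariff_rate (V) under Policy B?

Policy A (W := 66, L := 81):
  L = 81
  W = 66
  V = 267 + 4·81 − 5·66 = 261
Policy B (W + 18):
  L = 46
  W = 93 + 18 = 111
  V = 267 + 4·46 − 5·111 = -104
V: 261 − (-104) = 365

365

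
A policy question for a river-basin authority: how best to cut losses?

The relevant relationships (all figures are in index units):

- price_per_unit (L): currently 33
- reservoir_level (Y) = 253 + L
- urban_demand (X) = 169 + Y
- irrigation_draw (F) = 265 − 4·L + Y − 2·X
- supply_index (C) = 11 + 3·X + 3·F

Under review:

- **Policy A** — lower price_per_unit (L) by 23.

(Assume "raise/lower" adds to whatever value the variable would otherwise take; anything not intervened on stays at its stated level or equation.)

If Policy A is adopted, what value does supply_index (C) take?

Policy A (L − 23):
  L = 33 − 23 = 10
  Y = 253 + 10 = 263
  X = 169 + 263 = 432
  F = 265 − 4·10 + 263 − 2·432 = -376
  C = 11 + 3·432 + 3·(-376) = 179

179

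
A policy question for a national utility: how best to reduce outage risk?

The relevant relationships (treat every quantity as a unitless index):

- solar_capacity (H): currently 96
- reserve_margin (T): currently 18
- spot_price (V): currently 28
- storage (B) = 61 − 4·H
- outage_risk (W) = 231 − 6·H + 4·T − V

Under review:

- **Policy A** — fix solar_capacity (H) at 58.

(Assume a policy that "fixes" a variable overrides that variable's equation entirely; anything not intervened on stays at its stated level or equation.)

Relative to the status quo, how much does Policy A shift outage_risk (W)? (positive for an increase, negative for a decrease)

Baseline:
  H = 96
  T = 18
  V = 28
  W = 231 − 6·96 + 4·18 − 28 = -301
Policy A (H := 58):
  H = 58
  T = 18
  V = 28
  W = 231 − 6·58 + 4·18 − 28 = -73
Change in W: -73 − (-301) = 228

228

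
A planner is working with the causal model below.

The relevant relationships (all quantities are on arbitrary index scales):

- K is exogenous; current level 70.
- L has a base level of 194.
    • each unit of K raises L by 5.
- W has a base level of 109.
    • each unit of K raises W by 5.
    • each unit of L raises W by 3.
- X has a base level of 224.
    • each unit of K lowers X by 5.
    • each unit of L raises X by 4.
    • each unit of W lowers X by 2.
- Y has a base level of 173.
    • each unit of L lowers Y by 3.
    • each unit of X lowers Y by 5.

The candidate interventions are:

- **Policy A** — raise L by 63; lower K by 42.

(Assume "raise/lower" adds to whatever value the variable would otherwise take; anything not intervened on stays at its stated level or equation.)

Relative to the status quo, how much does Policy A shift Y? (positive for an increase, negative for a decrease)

Baseline:
  K = 70
  L = 194 + 5·70 = 544
  W = 109 + 5·70 + 3·544 = 2091
  X = 224 − 5·70 + 4·544 − 2·2091 = -2132
  Y = 173 − 3·544 − 5·(-2132) = 9201
Policy A (L + 63, K − 42):
  K = 70 − 42 = 28
  L = 194 + 5·28 (+63 from intervention) = 397
  W = 109 + 5·28 + 3·397 = 1440
  X = 224 − 5·28 + 4·397 − 2·1440 = -1208
  Y = 173 − 3·397 − 5·(-1208) = 5022
Change in Y: 5022 − 9201 = -4179

-4179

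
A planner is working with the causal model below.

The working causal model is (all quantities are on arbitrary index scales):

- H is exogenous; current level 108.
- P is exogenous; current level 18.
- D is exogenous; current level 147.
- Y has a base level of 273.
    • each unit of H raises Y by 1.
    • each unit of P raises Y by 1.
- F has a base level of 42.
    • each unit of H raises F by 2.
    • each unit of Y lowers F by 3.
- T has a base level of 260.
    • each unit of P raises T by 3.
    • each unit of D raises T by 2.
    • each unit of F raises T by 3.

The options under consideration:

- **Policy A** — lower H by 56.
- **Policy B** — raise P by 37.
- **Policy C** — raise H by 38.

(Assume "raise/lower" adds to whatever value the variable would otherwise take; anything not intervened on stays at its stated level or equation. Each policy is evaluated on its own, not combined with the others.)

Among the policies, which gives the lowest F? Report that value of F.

Policy A (H − 56):
  H = 108 − 56 = 52
  P = 18
  Y = 273 + 52 + 18 = 343
  F = 42 + 2·52 − 3·343 = -883
Policy B (P + 37):
  H = 108
  P = 18 + 37 = 55
  Y = 273 + 108 + 55 = 436
  F = 42 + 2·108 − 3·436 = -1050
Policy C (H + 38):
  H = 108 + 38 = 146
  P = 18
  Y = 273 + 146 + 18 = 437
  F = 42 + 2·146 − 3·437 = -977
Comparing — Policy A: F=-883, Policy B: F=-1050, Policy C: F=-977. Lowest is -1050 (Policy B).

-1050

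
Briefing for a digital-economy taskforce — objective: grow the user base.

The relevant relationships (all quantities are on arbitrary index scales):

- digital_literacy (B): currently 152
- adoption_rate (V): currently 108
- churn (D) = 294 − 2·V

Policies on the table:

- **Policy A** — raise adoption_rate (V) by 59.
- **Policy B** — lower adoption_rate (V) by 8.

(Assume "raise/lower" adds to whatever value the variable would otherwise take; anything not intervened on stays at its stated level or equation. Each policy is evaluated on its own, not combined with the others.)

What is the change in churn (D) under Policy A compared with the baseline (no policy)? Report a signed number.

-118

Baseline:
  V = 108
  D = 294 − 2·108 = 78
Policy A (V + 59):
  V = 108 + 59 = 167
  D = 294 − 2·167 = -40
Change in D: -40 − 78 = -118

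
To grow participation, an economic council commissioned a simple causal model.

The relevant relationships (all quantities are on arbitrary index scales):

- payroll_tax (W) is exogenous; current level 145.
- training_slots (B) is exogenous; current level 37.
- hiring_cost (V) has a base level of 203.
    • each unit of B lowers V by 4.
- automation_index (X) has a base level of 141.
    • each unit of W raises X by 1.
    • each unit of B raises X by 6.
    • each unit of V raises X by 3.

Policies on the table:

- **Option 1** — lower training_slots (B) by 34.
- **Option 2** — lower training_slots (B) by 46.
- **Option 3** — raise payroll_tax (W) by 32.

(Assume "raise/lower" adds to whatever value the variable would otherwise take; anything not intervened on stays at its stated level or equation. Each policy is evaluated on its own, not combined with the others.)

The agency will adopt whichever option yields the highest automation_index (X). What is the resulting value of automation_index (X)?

949

Option 1 (B − 34):
  W = 145
  B = 37 − 34 = 3
  V = 203 − 4·3 = 191
  X = 141 + 145 + 6·3 + 3·191 = 877
Option 2 (B − 46):
  W = 145
  B = 37 − 46 = -9
  V = 203 − 4·(-9) = 239
  X = 141 + 145 + 6·(-9) + 3·239 = 949
Option 3 (W + 32):
  W = 145 + 32 = 177
  B = 37
  V = 203 − 4·37 = 55
  X = 141 + 177 + 6·37 + 3·55 = 705
Comparing — Option 1: X=877, Option 2: X=949, Option 3: X=705. Highest is 949 (Option 2).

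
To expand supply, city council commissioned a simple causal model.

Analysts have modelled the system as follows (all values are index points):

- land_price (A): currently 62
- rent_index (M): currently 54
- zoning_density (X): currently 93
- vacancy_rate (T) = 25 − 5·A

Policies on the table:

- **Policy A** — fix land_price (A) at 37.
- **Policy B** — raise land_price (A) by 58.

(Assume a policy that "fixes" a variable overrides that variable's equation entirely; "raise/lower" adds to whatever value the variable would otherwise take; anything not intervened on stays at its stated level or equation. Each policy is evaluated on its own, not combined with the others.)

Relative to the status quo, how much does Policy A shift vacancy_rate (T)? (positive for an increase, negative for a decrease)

125

Baseline:
  A = 62
  T = 25 − 5·62 = -285
Policy A (A := 37):
  A = 37
  T = 25 − 5·37 = -160
Change in T: -160 − (-285) = 125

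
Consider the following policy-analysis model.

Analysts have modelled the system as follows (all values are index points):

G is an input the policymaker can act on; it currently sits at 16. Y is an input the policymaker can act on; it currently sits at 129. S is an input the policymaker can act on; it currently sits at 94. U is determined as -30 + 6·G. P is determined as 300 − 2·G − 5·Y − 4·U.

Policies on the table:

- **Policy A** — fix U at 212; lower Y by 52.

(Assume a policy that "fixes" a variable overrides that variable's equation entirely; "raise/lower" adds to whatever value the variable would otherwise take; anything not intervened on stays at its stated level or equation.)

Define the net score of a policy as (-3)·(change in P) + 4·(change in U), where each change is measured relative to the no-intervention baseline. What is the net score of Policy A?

Baseline:
  G = 16
  Y = 129
  U = -30 + 6·16 = 66
  P = 300 − 2·16 − 5·129 − 4·66 = -641
Policy A (U := 212, Y − 52):
  G = 16
  Y = 129 − 52 = 77
  U = 212
  P = 300 − 2·16 − 5·77 − 4·212 = -965
ΔP = -965 − (-641) = -324; ΔU = 212 − 66 = 146
Score = (-3)·(-324) + 4·146 = 1556

1556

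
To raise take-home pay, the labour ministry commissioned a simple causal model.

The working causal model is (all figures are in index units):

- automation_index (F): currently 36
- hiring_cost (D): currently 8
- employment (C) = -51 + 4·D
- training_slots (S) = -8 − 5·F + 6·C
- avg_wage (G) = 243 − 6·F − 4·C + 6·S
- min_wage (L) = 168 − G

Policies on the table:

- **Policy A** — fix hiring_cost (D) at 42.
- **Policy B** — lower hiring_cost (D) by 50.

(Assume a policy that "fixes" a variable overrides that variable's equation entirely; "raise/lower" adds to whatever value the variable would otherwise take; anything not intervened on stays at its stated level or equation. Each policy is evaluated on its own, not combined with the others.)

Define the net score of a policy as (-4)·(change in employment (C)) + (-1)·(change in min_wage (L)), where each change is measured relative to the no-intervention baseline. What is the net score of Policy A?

3808

Baseline:
  F = 36
  D = 8
  C = -51 + 4·8 = -19
  S = -8 − 5·36 + 6·(-19) = -302
  G = 243 − 6·36 − 4·(-19) + 6·(-302) = -1709
  L = 168 − (-1709) = 1877
Policy A (D := 42):
  F = 36
  D = 42
  C = -51 + 4·42 = 117
  S = -8 − 5·36 + 6·117 = 514
  G = 243 − 6·36 − 4·117 + 6·514 = 2643
  L = 168 − 2643 = -2475
ΔC = 117 − (-19) = 136; ΔL = -2475 − 1877 = -4352
Score = (-4)·136 + (-1)·(-4352) = 3808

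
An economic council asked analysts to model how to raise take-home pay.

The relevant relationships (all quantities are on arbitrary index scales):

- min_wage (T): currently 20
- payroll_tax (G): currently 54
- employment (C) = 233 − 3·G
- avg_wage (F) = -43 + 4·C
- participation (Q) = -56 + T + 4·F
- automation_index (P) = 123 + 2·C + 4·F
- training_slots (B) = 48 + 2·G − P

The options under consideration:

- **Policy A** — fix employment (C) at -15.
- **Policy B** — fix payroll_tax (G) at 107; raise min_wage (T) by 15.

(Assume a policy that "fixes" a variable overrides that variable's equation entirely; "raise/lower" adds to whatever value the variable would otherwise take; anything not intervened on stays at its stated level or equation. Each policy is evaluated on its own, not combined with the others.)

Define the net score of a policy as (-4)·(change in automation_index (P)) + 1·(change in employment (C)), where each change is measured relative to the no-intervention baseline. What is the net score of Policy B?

Baseline:
  G = 54
  C = 233 − 3·54 = 71
  F = -43 + 4·71 = 241
  P = 123 + 2·71 + 4·241 = 1229
Policy B (G := 107, T + 15):
  G = 107
  C = 233 − 3·107 = -88
  F = -43 + 4·(-88) = -395
  P = 123 + 2·(-88) + 4·(-395) = -1633
ΔP = -1633 − 1229 = -2862; ΔC = -88 − 71 = -159
Score = (-4)·(-2862) + 1·(-159) = 11289

11289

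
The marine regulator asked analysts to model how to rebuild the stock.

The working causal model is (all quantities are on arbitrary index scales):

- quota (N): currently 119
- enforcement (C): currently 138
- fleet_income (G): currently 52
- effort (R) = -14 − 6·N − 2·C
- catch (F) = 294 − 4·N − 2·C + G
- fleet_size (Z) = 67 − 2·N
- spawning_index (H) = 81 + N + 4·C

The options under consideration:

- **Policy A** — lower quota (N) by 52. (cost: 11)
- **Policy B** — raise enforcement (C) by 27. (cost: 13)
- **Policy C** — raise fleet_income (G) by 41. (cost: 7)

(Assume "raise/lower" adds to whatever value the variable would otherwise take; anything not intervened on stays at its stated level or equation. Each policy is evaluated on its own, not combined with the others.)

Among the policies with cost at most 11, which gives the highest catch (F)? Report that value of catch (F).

-198

Policy A (N − 52):
  N = 119 − 52 = 67
  C = 138
  G = 52
  F = 294 − 4·67 − 2·138 + 52 = -198
Policy C (G + 41):
  N = 119
  C = 138
  G = 52 + 41 = 93
  F = 294 − 4·119 − 2·138 + 93 = -365
Comparing — Policy A: F=-198, Policy C: F=-365. Highest is -198 (Policy A).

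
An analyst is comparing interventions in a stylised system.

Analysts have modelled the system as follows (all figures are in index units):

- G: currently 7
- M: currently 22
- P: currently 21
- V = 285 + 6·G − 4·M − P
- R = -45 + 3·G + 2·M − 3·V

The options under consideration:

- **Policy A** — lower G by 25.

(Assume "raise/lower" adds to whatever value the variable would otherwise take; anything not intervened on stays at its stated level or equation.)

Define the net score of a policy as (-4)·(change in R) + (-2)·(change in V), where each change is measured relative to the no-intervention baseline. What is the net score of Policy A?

Baseline:
  G = 7
  M = 22
  P = 21
  V = 285 + 6·7 − 4·22 − 21 = 218
  R = -45 + 3·7 + 2·22 − 3·218 = -634
Policy A (G − 25):
  G = 7 − 25 = -18
  M = 22
  P = 21
  V = 285 + 6·(-18) − 4·22 − 21 = 68
  R = -45 + 3·(-18) + 2·22 − 3·68 = -259
ΔR = -259 − (-634) = 375; ΔV = 68 − 218 = -150
Score = (-4)·375 + (-2)·(-150) = -1200

-1200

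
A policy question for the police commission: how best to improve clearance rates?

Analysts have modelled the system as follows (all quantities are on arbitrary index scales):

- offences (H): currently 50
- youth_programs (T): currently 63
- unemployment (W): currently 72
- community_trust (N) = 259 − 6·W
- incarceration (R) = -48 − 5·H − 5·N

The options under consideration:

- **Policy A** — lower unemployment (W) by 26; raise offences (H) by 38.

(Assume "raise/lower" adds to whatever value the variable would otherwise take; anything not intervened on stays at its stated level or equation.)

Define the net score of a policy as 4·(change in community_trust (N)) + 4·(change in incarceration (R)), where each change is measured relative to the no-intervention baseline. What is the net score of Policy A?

Baseline:
  H = 50
  W = 72
  N = 259 − 6·72 = -173
  R = -48 − 5·50 − 5·(-173) = 567
Policy A (W − 26, H + 38):
  H = 50 + 38 = 88
  W = 72 − 26 = 46
  N = 259 − 6·46 = -17
  R = -48 − 5·88 − 5·(-17) = -403
ΔN = -17 − (-173) = 156; ΔR = -403 − 567 = -970
Score = 4·156 + 4·(-970) = -3256

-3256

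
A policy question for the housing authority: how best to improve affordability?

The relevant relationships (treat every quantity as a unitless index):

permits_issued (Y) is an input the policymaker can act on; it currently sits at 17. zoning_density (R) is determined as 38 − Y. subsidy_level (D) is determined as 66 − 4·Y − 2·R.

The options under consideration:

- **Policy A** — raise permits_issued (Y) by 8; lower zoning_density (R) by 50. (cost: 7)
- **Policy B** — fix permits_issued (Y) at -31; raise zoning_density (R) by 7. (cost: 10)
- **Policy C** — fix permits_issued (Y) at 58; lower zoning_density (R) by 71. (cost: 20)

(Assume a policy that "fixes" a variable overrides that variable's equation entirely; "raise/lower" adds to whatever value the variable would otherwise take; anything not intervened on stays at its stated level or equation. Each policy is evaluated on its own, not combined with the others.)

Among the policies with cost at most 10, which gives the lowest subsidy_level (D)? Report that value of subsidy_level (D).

Policy A (Y + 8, R − 50):
  Y = 17 + 8 = 25
  R = 38 − 25 (−50 from intervention) = -37
  D = 66 − 4·25 − 2·(-37) = 40
Policy B (Y := -31, R + 7):
  Y = -31
  R = 38 − (-31) (+7 from intervention) = 76
  D = 66 − 4·(-31) − 2·76 = 38
Comparing — Policy A: D=40, Policy B: D=38. Lowest is 38 (Policy B).

38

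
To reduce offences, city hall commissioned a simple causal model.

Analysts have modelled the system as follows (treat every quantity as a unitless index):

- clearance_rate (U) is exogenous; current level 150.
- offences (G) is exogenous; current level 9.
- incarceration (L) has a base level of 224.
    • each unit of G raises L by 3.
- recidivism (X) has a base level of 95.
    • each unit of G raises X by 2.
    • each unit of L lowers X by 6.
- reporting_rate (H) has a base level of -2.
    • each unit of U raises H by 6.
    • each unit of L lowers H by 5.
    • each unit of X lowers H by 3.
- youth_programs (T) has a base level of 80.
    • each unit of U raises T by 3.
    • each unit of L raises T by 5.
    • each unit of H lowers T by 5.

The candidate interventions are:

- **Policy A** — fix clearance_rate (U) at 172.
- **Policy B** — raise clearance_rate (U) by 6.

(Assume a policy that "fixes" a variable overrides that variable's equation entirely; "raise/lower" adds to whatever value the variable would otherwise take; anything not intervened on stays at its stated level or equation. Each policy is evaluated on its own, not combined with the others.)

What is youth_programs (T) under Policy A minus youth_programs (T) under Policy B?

-432

Policy A (U := 172):
  U = 172
  G = 9
  L = 224 + 3·9 = 251
  X = 95 + 2·9 − 6·251 = -1393
  H = -2 + 6·172 − 5·251 − 3·(-1393) = 3954
  T = 80 + 3·172 + 5·251 − 5·3954 = -17919
Policy B (U + 6):
  U = 150 + 6 = 156
  G = 9
  L = 224 + 3·9 = 251
  X = 95 + 2·9 − 6·251 = -1393
  H = -2 + 6·156 − 5·251 − 3·(-1393) = 3858
  T = 80 + 3·156 + 5·251 − 5·3858 = -17487
T: -17919 − (-17487) = -432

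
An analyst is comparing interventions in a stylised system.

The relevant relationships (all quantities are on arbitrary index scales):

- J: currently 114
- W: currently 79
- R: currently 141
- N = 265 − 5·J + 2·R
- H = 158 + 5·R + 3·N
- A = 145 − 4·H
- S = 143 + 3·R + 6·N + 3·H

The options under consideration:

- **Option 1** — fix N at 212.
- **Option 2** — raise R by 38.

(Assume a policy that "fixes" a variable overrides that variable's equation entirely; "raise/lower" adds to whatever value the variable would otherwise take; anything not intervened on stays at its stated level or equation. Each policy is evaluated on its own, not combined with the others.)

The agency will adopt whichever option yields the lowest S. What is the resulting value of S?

Option 1 (N := 212):
  J = 114
  R = 141
  N = 212
  H = 158 + 5·141 + 3·212 = 1499
  S = 143 + 3·141 + 6·212 + 3·1499 = 6335
Option 2 (R + 38):
  J = 114
  R = 141 + 38 = 179
  N = 265 − 5·114 + 2·179 = 53
  H = 158 + 5·179 + 3·53 = 1212
  S = 143 + 3·179 + 6·53 + 3·1212 = 4634
Comparing — Option 1: S=6335, Option 2: S=4634. Lowest is 4634 (Option 2).

4634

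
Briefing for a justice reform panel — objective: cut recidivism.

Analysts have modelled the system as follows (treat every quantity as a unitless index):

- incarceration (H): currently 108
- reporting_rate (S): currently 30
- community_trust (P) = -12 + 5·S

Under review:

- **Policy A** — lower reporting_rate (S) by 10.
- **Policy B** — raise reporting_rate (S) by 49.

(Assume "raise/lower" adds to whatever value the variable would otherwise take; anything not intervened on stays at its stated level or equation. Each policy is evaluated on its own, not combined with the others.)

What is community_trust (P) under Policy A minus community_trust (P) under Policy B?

Policy A (S − 10):
  S = 30 − 10 = 20
  P = -12 + 5·20 = 88
Policy B (S + 49):
  S = 30 + 49 = 79
  P = -12 + 5·79 = 383
P: 88 − 383 = -295

-295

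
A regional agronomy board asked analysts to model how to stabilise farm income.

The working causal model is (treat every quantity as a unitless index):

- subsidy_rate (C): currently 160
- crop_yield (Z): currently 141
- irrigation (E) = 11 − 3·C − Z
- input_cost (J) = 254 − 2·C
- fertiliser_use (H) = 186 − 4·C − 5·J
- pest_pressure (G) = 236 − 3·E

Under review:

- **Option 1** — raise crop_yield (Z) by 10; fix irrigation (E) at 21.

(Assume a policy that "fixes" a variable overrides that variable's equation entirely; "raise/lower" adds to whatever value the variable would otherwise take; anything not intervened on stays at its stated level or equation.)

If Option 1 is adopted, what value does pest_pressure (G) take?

Option 1 (Z + 10, E := 21):
  C = 160
  Z = 141 + 10 = 151
  E = 21
  G = 236 − 3·21 = 173

173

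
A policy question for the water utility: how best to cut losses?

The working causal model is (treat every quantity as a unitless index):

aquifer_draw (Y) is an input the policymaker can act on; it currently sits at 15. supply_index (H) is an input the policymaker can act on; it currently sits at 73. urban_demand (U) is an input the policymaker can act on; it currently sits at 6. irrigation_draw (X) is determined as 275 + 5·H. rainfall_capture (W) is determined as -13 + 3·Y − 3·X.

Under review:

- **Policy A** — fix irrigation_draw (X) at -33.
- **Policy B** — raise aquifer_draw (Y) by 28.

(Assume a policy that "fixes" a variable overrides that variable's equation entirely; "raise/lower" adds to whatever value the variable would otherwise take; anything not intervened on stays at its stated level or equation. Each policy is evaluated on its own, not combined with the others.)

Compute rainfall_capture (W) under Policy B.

Policy B (Y + 28):
  Y = 15 + 28 = 43
  H = 73
  X = 275 + 5·73 = 640
  W = -13 + 3·43 − 3·640 = -1804

-1804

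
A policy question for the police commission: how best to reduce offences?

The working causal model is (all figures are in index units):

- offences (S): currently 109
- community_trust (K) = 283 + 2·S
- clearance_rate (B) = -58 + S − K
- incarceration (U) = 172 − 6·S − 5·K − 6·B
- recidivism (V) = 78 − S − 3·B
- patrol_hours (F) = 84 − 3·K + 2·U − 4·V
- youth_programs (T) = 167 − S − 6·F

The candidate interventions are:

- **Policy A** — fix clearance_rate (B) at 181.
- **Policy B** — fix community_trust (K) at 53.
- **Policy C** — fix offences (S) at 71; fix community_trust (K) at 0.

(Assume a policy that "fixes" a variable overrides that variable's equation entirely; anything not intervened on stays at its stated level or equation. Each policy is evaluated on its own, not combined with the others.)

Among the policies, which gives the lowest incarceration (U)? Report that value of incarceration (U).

-4073

Policy A (B := 181):
  S = 109
  K = 283 + 2·109 = 501
  B = 181
  U = 172 − 6·109 − 5·501 − 6·181 = -4073
Policy B (K := 53):
  S = 109
  K = 53
  B = -58 + 109 − 53 = -2
  U = 172 − 6·109 − 5·53 − 6·(-2) = -735
Policy C (S := 71, K := 0):
  S = 71
  K = 0
  B = -58 + 71 − 0 = 13
  U = 172 − 6·71 − 5·0 − 6·13 = -332
Comparing — Policy A: U=-4073, Policy B: U=-735, Policy C: U=-332. Lowest is -4073 (Policy A).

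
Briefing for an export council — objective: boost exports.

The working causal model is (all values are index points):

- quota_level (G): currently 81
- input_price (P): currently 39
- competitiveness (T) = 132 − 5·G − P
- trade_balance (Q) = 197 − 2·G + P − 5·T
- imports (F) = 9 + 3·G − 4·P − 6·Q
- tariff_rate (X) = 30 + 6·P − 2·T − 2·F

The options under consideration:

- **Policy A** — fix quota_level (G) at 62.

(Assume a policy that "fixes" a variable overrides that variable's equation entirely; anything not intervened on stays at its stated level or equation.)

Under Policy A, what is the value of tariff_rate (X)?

Policy A (G := 62):
  G = 62
  P = 39
  T = 132 − 5·62 − 39 = -217
  Q = 197 − 2·62 + 39 − 5·(-217) = 1197
  F = 9 + 3·62 − 4·39 − 6·1197 = -7143
  X = 30 + 6·39 − 2·(-217) − 2·(-7143) = 14984

14984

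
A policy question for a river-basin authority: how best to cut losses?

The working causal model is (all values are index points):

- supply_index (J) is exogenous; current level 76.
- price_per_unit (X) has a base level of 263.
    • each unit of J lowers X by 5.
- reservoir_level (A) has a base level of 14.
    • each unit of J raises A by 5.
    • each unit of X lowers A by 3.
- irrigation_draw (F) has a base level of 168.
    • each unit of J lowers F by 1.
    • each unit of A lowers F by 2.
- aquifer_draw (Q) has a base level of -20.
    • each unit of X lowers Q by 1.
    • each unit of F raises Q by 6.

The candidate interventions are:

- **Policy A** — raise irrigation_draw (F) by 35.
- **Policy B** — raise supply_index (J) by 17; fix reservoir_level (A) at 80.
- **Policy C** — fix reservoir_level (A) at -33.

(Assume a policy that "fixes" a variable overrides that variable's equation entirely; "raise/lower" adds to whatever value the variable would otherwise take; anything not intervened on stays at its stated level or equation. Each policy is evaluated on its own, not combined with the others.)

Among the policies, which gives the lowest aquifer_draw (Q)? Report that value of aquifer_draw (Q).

Policy A (F + 35):
  J = 76
  X = 263 − 5·76 = -117
  A = 14 + 5·76 − 3·(-117) = 745
  F = 168 − 76 − 2·745 (+35 from intervention) = -1363
  Q = -20 − (-117) + 6·(-1363) = -8081
Policy B (J + 17, A := 80):
  J = 76 + 17 = 93
  X = 263 − 5·93 = -202
  A = 80
  F = 168 − 93 − 2·80 = -85
  Q = -20 − (-202) + 6·(-85) = -328
Policy C (A := -33):
  J = 76
  X = 263 − 5·76 = -117
  A = -33
  F = 168 − 76 − 2·(-33) = 158
  Q = -20 − (-117) + 6·158 = 1045
Comparing — Policy A: Q=-8081, Policy B: Q=-328, Policy C: Q=1045. Lowest is -8081 (Policy A).

-8081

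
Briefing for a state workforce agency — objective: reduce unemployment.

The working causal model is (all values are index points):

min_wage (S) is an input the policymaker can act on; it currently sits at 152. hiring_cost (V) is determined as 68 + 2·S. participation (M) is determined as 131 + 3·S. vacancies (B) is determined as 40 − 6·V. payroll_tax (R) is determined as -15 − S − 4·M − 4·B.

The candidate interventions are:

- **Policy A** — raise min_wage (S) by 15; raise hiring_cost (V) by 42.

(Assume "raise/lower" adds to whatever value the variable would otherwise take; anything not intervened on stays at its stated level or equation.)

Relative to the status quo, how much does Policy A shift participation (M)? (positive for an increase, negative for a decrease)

Baseline:
  S = 152
  M = 131 + 3·152 = 587
Policy A (S + 15, V + 42):
  S = 152 + 15 = 167
  M = 131 + 3·167 = 632
Change in M: 632 − 587 = 45

45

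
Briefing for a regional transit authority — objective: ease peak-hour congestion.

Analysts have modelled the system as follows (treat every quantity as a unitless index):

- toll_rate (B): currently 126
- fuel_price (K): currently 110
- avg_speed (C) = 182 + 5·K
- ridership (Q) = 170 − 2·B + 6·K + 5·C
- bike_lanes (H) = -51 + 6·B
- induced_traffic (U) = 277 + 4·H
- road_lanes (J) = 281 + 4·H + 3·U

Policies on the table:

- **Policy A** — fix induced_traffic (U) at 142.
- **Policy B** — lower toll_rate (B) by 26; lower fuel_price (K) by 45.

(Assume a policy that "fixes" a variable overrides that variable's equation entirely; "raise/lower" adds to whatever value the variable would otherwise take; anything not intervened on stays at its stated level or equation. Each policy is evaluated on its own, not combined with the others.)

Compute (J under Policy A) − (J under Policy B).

Policy A (U := 142):
  B = 126
  H = -51 + 6·126 = 705
  U = 142
  J = 281 + 4·705 + 3·142 = 3527
Policy B (B − 26, K − 45):
  B = 126 − 26 = 100
  H = -51 + 6·100 = 549
  U = 277 + 4·549 = 2473
  J = 281 + 4·549 + 3·2473 = 9896
J: 3527 − 9896 = -6369

-6369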